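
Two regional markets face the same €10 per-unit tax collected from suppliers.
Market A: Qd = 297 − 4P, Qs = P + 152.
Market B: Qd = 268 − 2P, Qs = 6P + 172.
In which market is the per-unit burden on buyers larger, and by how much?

Market A: pre-tax P* = €29, Q* = 181; post-tax Q = 173; per-unit burden on buyers = €2.
Market B: pre-tax P* = €12, Q* = 244; post-tax Q = 229; per-unit burden on buyers = €7.5.
Difference: €2 vs €7.5 → market B is larger by €5.5.

Market B, by €5.5.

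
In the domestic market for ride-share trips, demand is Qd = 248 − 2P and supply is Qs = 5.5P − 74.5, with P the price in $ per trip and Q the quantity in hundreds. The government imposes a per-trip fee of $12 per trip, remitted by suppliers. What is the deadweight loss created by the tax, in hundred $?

Deadweight loss = $105.6 hundred.

Without the tax, 248 − 2P = 5.5P − 74.5 gives 7.5P = 322.5, so P* = $43 and Q* = 162.
With the tax collected from suppliers, supply shifts: Qs = 5.5(P − 12) − 74.5.
New equilibrium: consumers pay $51.8, suppliers receive $39.8, Q = 144.4. (Wedge: Pb − Ps = 12.)
Quantity falls by |ΔQ| = |162 − 144.4| = 17.6.
DWL = ½ · t · |ΔQ| = ½ · 12 · 17.6 = $105.6.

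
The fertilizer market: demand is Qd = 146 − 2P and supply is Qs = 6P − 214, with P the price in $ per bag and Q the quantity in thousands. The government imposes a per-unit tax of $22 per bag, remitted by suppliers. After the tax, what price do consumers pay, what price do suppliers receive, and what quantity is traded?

Before the tax: set 146 − 2P = 6P − 214 → P* = $45, Q* = 56.
With the tax collected from suppliers, supply shifts: Qs = 6(P − 22) − 214.
Solving gives Q = 23 with consumers paying $61.5 and suppliers receiving $39.5 (the $22 wedge).

Consumers pay $61.5; suppliers receive $39.5; quantity = 23.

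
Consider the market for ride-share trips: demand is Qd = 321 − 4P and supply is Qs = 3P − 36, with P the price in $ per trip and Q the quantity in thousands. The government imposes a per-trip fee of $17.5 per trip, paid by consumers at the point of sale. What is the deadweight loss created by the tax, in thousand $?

Deadweight loss = $262.5 thousand.

Without the tax, 321 − 4P = 3P − 36 gives 7P = 357, so P* = $51 and Q* = 117.
With the tax collected from consumers, demand (in seller-price terms) shifts: Qd = 321 − 4(P + 17.5).
Solving gives Q = 87 with consumers paying $58.5 and suppliers receiving $41 (the $17.5 wedge).
Quantity falls by |ΔQ| = |117 − 87| = 30.
DWL = ½ · t · |ΔQ| = ½ · 17.5 · 30 = $262.5.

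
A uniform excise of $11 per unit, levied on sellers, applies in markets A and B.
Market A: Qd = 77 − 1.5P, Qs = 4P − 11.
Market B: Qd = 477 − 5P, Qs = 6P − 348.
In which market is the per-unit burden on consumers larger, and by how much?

Market A: pre-tax P* = $16, Q* = 53; post-tax Q = 41; per-unit burden on consumers = $8.
Market B: pre-tax P* = $75, Q* = 102; post-tax Q = 72; per-unit burden on consumers = $6.
Difference: $8 vs $6 → market A is larger by $2.

Market A, by $2.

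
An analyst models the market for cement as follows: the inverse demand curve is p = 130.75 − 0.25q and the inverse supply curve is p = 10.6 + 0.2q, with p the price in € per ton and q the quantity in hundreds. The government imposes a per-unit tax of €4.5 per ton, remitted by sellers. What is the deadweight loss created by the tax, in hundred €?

Deadweight loss = €22.5 hundred.

Inverting to q(p) form: qd = 523 − 4p; qs = 5p − 53.
Before the tax: set 523 − 4p = 5p − 53 → p* = €64, q* = 267.
With the tax collected from sellers, supply shifts: qs = 5(p − 4.5) − 53.
Solving gives q = 257 with consumers paying €66.5 and sellers receiving €62 (the €4.5 wedge).
Quantity falls by |ΔQ| = |267 − 257| = 10.
DWL = ½ · t · |ΔQ| = ½ · 4.5 · 10 = €22.5.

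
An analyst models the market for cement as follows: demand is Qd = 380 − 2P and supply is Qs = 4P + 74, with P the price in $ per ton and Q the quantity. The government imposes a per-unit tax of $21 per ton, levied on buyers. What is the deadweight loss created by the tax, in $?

Deadweight loss = $294.

Before the tax: set 380 − 2P = 4P + 74 → P* = $51, Q* = 278.
With the tax collected from buyers, demand (in seller-price terms) shifts: Qd = 380 − 2(P + 21).
Solving gives Q = 250 with buyers paying $65 and sellers receiving $44 (the $21 wedge).
Quantity falls by |ΔQ| = |278 − 250| = 28.
DWL = ½ · t · |ΔQ| = ½ · 21 · 28 = $294.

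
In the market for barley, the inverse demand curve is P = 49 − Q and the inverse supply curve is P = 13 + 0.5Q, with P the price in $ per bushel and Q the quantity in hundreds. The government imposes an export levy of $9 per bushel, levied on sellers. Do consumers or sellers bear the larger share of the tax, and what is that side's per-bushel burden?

Inverting to Q(P) form: Qd = 49 − P; Qs = 2P − 26.
Without the tax, 49 − P = 2P − 26 gives 3P = 75, so P* = $25 and Q* = 24.
With the tax collected from sellers, supply shifts: Qs = 2(P − 9) − 26.
Solving gives Q = 18 with consumers paying $31 and sellers receiving $22 (the $9 wedge).
Per-bushel burden: consumers $6, sellers $3.
Consumers take the larger share because demand is less price-elastic here (demand slope 1 vs supply slope 2).
The less price-elastic side of the market bears the larger share of a per-unit tax.

Consumers bear the larger share: $6 per bushel.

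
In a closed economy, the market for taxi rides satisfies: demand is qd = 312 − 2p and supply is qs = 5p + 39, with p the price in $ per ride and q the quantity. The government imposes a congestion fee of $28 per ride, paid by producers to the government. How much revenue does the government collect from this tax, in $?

Before the tax: set 312 − 2p = 5p + 39 → p* = $39, q* = 234.
With the tax collected from producers, supply shifts: qs = 5(p − 28) + 39.
Solving gives q = 194 with buyers paying $59 and producers receiving $31 (the $28 wedge).
Revenue = t · Q = 28 · 194 = $5432.

Tax revenue = $5432.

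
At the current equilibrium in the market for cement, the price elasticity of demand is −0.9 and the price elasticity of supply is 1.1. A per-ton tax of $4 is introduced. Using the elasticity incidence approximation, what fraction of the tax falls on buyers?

Buyers' share ≈ 0.55.

Incidence ratio: buyers' share ≈ εs / (εs + |εd|) = 1.1 / (1.1 + 0.9) = 0.55.
Supply is the more elastic side, so buyers bear the larger share.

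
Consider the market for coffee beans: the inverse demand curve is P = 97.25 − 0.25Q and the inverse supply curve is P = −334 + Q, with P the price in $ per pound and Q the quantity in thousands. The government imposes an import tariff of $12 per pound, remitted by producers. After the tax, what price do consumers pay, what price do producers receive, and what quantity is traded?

Consumers pay $13.4; producers receive $1.4; quantity = 335.4.

Inverting to Q(P) form: Qd = 389 − 4P; Qs = P + 334.
Before the tax: set 389 − 4P = P + 334 → P* = $11, Q* = 345.
With the tax collected from producers, supply shifts: Qs = (P − 12) + 334.
New equilibrium: consumers pay $13.4, producers receive $1.4, Q = 335.4. (Wedge: Pb − Ps = 12.)
The less price-elastic side of the market bears the larger share of a per-unit tax.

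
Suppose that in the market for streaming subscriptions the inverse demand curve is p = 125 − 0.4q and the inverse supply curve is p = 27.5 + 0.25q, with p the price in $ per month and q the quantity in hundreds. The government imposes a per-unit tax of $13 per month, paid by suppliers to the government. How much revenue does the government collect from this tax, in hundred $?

Inverting to q(p) form: qd = 312.5 − 2.5p; qs = 4p − 110.
Without the tax, 312.5 − 2.5p = 4p − 110 gives 6.5p = 422.5, so p* = $65 and q* = 150.
With the tax collected from suppliers, supply shifts: qs = 4(p − 13) − 110.
New equilibrium: consumers pay $73, suppliers receive $60, q = 130. (Wedge: pb − ps = 13.)
Revenue = t · Q = 13 · 130 = $1690.

Tax revenue = $1690 hundred.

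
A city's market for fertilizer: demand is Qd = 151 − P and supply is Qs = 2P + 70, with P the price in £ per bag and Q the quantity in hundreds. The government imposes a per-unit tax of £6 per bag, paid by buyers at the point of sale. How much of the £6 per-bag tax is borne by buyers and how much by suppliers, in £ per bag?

Before the tax: set 151 − P = 2P + 70 → P* = £27, Q* = 124.
With the tax collected from buyers, demand (in seller-price terms) shifts: Qd = 151 − (P + 6).
Solving gives Q = 120 with buyers paying £31 and suppliers receiving £25 (the £6 wedge).
Burden on buyers: £4; on suppliers: £2. (They sum to £6.)
The less price-elastic side of the market bears the larger share of a per-unit tax.

Buyers bear £4 per bag; suppliers bear £2 per bag.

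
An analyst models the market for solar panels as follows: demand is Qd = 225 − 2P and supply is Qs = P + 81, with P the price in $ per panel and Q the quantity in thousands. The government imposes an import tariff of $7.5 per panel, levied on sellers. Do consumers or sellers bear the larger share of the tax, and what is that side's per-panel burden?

Sellers bear the larger share: $5 per panel.

Before the tax: set 225 − 2P = P + 81 → P* = $48, Q* = 129.
With the tax collected from sellers, supply shifts: Qs = (P − 7.5) + 81.
Solving gives Q = 124 with consumers paying $50.5 and sellers receiving $43 (the $7.5 wedge).
Per-panel burden: consumers $2.5, sellers $5.
Sellers take the larger share because supply is less price-elastic here (demand slope 2 vs supply slope 1).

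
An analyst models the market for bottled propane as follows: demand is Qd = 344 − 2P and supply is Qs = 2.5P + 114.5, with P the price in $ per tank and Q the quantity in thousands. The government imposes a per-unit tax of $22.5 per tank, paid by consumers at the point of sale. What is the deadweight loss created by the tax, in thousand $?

Deadweight loss = $281.25 thousand.

Without the tax, 344 − 2P = 2.5P + 114.5 gives 4.5P = 229.5, so P* = $51 and Q* = 242.
With the tax collected from consumers, demand (in seller-price terms) shifts: Qd = 344 − 2(P + 22.5).
New equilibrium: consumers pay $63.5, sellers receive $41, Q = 217. (Wedge: Pb − Ps = 22.5.)
Quantity falls by |ΔQ| = |242 − 217| = 25.
DWL = ½ · t · |ΔQ| = ½ · 22.5 · 25 = $281.25.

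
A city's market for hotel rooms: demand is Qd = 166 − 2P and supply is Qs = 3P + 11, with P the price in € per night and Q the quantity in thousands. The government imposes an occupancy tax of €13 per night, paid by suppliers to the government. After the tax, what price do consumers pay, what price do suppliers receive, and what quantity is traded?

Consumers pay €38.8; suppliers receive €25.8; quantity = 88.4.

Before the tax: set 166 − 2P = 3P + 11 → P* = €31, Q* = 104.
With the tax collected from suppliers, supply shifts: Qs = 3(P − 13) + 11.
New equilibrium: consumers pay €38.8, suppliers receive €25.8, Q = 88.4. (Wedge: Pb − Ps = 13.)
The less price-elastic side of the market bears the larger share of a per-unit tax.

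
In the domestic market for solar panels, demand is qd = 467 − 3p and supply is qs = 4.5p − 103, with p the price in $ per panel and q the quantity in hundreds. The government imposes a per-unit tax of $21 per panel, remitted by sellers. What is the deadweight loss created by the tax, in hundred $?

Without the tax, 467 − 3p = 4.5p − 103 gives 7.5p = 570, so p* = $76 and q* = 239.
With the tax collected from sellers, supply shifts: qs = 4.5(p − 21) − 103.
Solving gives q = 201.2 with buyers paying $88.6 and sellers receiving $67.6 (the $21 wedge).
Quantity falls by |ΔQ| = |239 − 201.2| = 37.8.
DWL = ½ · t · |ΔQ| = ½ · 21 · 37.8 = $396.9.

Deadweight loss = $396.9 hundred.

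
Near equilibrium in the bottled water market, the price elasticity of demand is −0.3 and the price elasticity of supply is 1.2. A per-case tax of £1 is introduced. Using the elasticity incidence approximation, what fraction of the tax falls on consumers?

Incidence ratio: consumers' share ≈ εs / (εs + |εd|) = 1.2 / (1.2 + 0.3) = 0.8.
Supply is the more elastic side, so consumers bear the larger share.

Consumers' share ≈ 0.8.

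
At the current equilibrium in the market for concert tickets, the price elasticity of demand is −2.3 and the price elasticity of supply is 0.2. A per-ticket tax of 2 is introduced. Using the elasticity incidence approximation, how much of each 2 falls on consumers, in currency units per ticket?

Consumers bear ≈ 0.16 per ticket.

Incidence ratio: consumers' share ≈ εs / (εs + |εd|) = 0.2 / (0.2 + 2.3) = 0.08.
So consumers bear ≈ 0.08 × 2 = 0.16; sellers bear 1.84.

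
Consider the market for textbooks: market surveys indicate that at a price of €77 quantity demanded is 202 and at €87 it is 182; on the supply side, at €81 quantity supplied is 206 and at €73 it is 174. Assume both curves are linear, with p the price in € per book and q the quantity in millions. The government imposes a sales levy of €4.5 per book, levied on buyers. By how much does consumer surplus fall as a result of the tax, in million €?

Demand slope: (182 − 202)/(87 − 77) = -2, so qd = 356 − 2p.
Supply slope: (174 − 206)/(73 − 81) = 4, so qs = 4p − 118.
Without the tax, 356 − 2p = 4p − 118 gives 6p = 474, so p* = €79 and q* = 198.
With the tax collected from buyers, demand (in seller-price terms) shifts: qd = 356 − 2(p + 4.5).
New equilibrium: buyers pay €82, producers receive €77.5, q = 192. (Wedge: pb − ps = 4.5.)
ΔCS is the trapezoid between Q = 192 and Q = 198 of height €3: ½ · (198 + 192) · 3 = €585.

Consumer surplus falls by €585 million.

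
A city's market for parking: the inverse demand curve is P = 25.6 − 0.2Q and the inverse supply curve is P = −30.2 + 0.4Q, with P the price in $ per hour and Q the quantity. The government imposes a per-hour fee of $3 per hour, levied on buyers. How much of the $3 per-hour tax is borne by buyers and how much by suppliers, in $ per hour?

Buyers bear $1 per hour; suppliers bear $2 per hour.

Inverting to Q(P) form: Qd = 128 − 5P; Qs = 2.5P + 75.5.
Without the tax, 128 − 5P = 2.5P + 75.5 gives 7.5P = 52.5, so P* = $7 and Q* = 93.
With the tax collected from buyers, demand (in seller-price terms) shifts: Qd = 128 − 5(P + 3).
New equilibrium: buyers pay $8, suppliers receive $5, Q = 88. (Wedge: Pb − Ps = 3.)
Burden on buyers: $1; on suppliers: $2. (They sum to $3.)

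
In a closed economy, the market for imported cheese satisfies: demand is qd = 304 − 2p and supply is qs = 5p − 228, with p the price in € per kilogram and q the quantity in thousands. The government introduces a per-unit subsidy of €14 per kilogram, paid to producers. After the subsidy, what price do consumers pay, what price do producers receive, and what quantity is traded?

Consumers pay €66; producers receive €80; quantity = 172.

Without the subsidy, 304 − 2p = 5p − 228 gives 7p = 532, so p* = €76 and q* = 152.
With a per-unit subsidy paid to producers, each receives p + 14 per unit sold, so supply becomes qs = 5(p + 14) − 228.
Solving gives q = 172 with consumers paying €66 and producers receiving €80 (the €14 wedge).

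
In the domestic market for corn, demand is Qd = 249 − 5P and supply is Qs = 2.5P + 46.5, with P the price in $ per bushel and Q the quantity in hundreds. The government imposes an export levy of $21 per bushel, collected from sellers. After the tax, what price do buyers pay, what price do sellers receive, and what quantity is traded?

Buyers pay $34; sellers receive $13; quantity = 79.

Before the tax: set 249 − 5P = 2.5P + 46.5 → P* = $27, Q* = 114.
With the tax collected from sellers, supply shifts: Qs = 2.5(P − 21) + 46.5.
Solving gives Q = 79 with buyers paying $34 and sellers receiving $13 (the $21 wedge).
The less price-elastic side of the market bears the larger share of a per-unit tax.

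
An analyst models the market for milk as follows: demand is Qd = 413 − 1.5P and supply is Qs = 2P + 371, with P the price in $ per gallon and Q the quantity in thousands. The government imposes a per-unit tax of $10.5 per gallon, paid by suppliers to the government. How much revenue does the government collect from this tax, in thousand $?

Before the tax: set 413 − 1.5P = 2P + 371 → P* = $12, Q* = 395.
With the tax collected from suppliers, supply shifts: Qs = 2(P − 10.5) + 371.
Solving gives Q = 386 with consumers paying $18 and suppliers receiving $7.5 (the $10.5 wedge).
Revenue = t · Q = 10.5 · 386 = $4053.

Tax revenue = $4053 thousand.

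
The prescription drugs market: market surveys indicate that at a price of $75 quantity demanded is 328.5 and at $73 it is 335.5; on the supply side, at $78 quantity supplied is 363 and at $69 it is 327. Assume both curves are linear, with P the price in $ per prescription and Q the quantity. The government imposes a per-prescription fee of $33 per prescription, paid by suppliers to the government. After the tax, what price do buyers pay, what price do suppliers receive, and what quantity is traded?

Demand slope: (335.5 − 328.5)/(73 − 75) = -3.5, so Qd = 591 − 3.5P.
Supply slope: (327 − 363)/(69 − 78) = 4, so Qs = 4P + 51.
Without the tax, 591 − 3.5P = 4P + 51 gives 7.5P = 540, so P* = $72 and Q* = 339.
With the tax collected from suppliers, supply shifts: Qs = 4(P − 33) + 51.
New equilibrium: buyers pay $89.6, suppliers receive $56.6, Q = 277.4. (Wedge: Pb − Ps = 33.)

Buyers pay $89.6; suppliers receive $56.6; quantity = 277.4.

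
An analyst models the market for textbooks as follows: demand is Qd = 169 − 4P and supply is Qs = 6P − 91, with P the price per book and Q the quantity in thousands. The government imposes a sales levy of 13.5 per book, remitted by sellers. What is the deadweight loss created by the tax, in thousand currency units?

Before the tax: set 169 − 4P = 6P − 91 → P* = 26, Q* = 65.
With the tax collected from sellers, supply shifts: Qs = 6(P − 13.5) − 91.
Solving gives Q = 32.6 with consumers paying 34.1 and sellers receiving 20.6 (the 13.5 wedge).
Quantity falls by |ΔQ| = |65 − 32.6| = 32.4.
DWL = ½ · t · |ΔQ| = ½ · 13.5 · 32.4 = 218.7.

Deadweight loss = 218.7 thousand.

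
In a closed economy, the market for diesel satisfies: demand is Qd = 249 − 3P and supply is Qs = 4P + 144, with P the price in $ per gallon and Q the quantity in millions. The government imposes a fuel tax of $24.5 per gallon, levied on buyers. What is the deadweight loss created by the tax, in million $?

Without the tax, 249 − 3P = 4P + 144 gives 7P = 105, so P* = $15 and Q* = 204.
With the tax collected from buyers, demand (in seller-price terms) shifts: Qd = 249 − 3(P + 24.5).
Solving gives Q = 162 with buyers paying $29 and sellers receiving $4.5 (the $24.5 wedge).
Quantity falls by |ΔQ| = |204 − 162| = 42.
DWL = ½ · t · |ΔQ| = ½ · 24.5 · 42 = $514.5.

Deadweight loss = $514.5 million.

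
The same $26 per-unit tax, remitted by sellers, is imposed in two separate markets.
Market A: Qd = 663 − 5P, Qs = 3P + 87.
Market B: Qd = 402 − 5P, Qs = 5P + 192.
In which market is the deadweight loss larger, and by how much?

Market B, by $211.25.

Market A: pre-tax P* = $72, Q* = 303; post-tax Q = 254.25; deadweight loss = $633.75.
Market B: pre-tax P* = $21, Q* = 297; post-tax Q = 232; deadweight loss = $845.
Difference: $633.75 vs $845 → market B is larger by $211.25.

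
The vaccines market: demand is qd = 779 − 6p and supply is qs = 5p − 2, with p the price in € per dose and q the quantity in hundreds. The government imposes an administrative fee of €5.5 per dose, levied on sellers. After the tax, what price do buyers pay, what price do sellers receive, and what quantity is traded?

Before the tax: set 779 − 6p = 5p − 2 → p* = €71, q* = 353.
With the tax collected from sellers, supply shifts: qs = 5(p − 5.5) − 2.
Solving gives q = 338 with buyers paying €73.5 and sellers receiving €68 (the €5.5 wedge).
The less price-elastic side of the market bears the larger share of a per-unit tax.

Buyers pay €73.5; sellers receive €68; quantity = 338.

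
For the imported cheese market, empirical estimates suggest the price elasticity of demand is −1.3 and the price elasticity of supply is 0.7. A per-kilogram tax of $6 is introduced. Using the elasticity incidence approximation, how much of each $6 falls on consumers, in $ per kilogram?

Consumers bear ≈ $2.1 per kilogram.

Incidence ratio: consumers' share ≈ εs / (εs + |εd|) = 0.7 / (0.7 + 1.3) = 0.35.
So consumers bear ≈ 0.35 × $6 = $2.1; producers bear $3.9.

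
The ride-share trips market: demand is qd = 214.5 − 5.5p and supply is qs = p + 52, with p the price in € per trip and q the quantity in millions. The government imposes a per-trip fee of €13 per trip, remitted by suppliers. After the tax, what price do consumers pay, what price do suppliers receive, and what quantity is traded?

Without the tax, 214.5 − 5.5p = p + 52 gives 6.5p = 162.5, so p* = €25 and q* = 77.
With the tax collected from suppliers, supply shifts: qs = (p − 13) + 52.
New equilibrium: consumers pay €27, suppliers receive €14, q = 66. (Wedge: pb − ps = 13.)

Consumers pay €27; suppliers receive €14; quantity = 66.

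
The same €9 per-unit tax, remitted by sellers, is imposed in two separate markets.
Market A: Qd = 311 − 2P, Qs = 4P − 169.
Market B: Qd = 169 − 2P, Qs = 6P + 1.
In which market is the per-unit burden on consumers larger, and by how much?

Market A: pre-tax P* = €80, Q* = 151; post-tax Q = 139; per-unit burden on consumers = €6.
Market B: pre-tax P* = €21, Q* = 127; post-tax Q = 113.5; per-unit burden on consumers = €6.75.
Difference: €6 vs €6.75 → market B is larger by €0.75.

Market B, by €0.75.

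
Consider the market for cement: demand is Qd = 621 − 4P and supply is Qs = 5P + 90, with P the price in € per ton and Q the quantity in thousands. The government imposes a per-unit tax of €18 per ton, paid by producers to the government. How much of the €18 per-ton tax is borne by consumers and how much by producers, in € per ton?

Before the tax: set 621 − 4P = 5P + 90 → P* = €59, Q* = 385.
With the tax collected from producers, supply shifts: Qs = 5(P − 18) + 90.
Solving gives Q = 345 with consumers paying €69 and producers receiving €51 (the €18 wedge).
Burden on consumers: €10; on producers: €8. (They sum to €18.)
The less price-elastic side of the market bears the larger share of a per-unit tax.

Consumers bear €10 per ton; producers bear €8 per ton.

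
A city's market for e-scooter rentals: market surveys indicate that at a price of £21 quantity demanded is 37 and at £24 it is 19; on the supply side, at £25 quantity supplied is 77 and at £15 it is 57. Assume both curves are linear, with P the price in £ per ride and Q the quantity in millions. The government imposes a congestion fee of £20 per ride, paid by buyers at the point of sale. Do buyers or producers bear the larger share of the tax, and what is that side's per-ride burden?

Producers bear the larger share: £15 per ride.

Demand slope: (19 − 37)/(24 − 21) = -6, so Qd = 163 − 6P.
Supply slope: (57 − 77)/(15 − 25) = 2, so Qs = 2P + 27.
Without the tax, 163 − 6P = 2P + 27 gives 8P = 136, so P* = £17 and Q* = 61.
With the tax collected from buyers, demand (in seller-price terms) shifts: Qd = 163 − 6(P + 20).
New equilibrium: buyers pay £22, producers receive £2, Q = 31. (Wedge: Pb − Ps = 20.)
Per-ride burden: buyers £5, producers £15.
Producers take the larger share because supply is less price-elastic here (demand slope 6 vs supply slope 2).
The less price-elastic side of the market bears the larger share of a per-unit tax.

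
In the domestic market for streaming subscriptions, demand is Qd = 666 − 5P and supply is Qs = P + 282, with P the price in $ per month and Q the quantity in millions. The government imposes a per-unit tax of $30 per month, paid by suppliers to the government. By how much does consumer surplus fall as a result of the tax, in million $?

Consumer surplus falls by $1667.5 million.

Before the tax: set 666 − 5P = P + 282 → P* = $64, Q* = 346.
With the tax collected from suppliers, supply shifts: Qs = (P − 30) + 282.
New equilibrium: buyers pay $69, suppliers receive $39, Q = 321. (Wedge: Pb − Ps = 30.)
ΔCS is the trapezoid between Q = 321 and Q = 346 of height $5: ½ · (346 + 321) · 5 = $1667.5.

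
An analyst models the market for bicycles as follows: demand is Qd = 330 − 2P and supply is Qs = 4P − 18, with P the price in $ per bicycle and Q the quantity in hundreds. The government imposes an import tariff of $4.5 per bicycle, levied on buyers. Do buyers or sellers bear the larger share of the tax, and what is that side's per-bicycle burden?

Buyers bear the larger share: $3 per bicycle.

Without the tax, 330 − 2P = 4P − 18 gives 6P = 348, so P* = $58 and Q* = 214.
With the tax collected from buyers, demand (in seller-price terms) shifts: Qd = 330 − 2(P + 4.5).
Solving gives Q = 208 with buyers paying $61 and sellers receiving $56.5 (the $4.5 wedge).
Per-bicycle burden: buyers $3, sellers $1.5.
Buyers take the larger share because demand is less price-elastic here (demand slope 2 vs supply slope 4).
The less price-elastic side of the market bears the larger share of a per-unit tax.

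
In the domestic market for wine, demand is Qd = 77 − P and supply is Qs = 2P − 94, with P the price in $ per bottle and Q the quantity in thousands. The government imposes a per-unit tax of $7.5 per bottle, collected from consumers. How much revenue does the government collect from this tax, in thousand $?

Tax revenue = $112.5 thousand.

Without the tax, 77 − P = 2P − 94 gives 3P = 171, so P* = $57 and Q* = 20.
With the tax collected from consumers, demand (in seller-price terms) shifts: Qd = 77 − (P + 7.5).
New equilibrium: consumers pay $62, producers receive $54.5, Q = 15. (Wedge: Pb − Ps = 7.5.)
Revenue = t · Q = 7.5 · 15 = $112.5.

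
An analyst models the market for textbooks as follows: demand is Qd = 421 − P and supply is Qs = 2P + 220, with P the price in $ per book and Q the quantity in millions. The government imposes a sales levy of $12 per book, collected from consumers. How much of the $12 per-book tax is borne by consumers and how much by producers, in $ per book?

Without the tax, 421 − P = 2P + 220 gives 3P = 201, so P* = $67 and Q* = 354.
With the tax collected from consumers, demand (in seller-price terms) shifts: Qd = 421 − (P + 12).
New equilibrium: consumers pay $75, producers receive $63, Q = 346. (Wedge: Pb − Ps = 12.)
Burden on consumers: $8; on producers: $4. (They sum to $12.)
The less price-elastic side of the market bears the larger share of a per-unit tax.

Consumers bear $8 per book; producers bear $4 per book.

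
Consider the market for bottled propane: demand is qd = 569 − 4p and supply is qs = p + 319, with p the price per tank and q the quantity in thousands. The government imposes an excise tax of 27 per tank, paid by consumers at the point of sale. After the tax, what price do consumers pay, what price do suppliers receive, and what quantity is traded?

Without the tax, 569 − 4p = p + 319 gives 5p = 250, so p* = 50 and q* = 369.
With the tax collected from consumers, demand (in seller-price terms) shifts: qd = 569 − 4(p + 27).
Solving gives q = 347.4 with consumers paying 55.4 and suppliers receiving 28.4 (the 27 wedge).

Consumers pay 55.4; suppliers receive 28.4; quantity = 347.4.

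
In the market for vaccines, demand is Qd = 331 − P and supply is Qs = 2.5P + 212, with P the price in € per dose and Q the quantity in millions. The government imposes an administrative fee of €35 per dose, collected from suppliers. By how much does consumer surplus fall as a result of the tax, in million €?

Consumer surplus falls by €7112.5 million.

Before the tax: set 331 − P = 2.5P + 212 → P* = €34, Q* = 297.
With the tax collected from suppliers, supply shifts: Qs = 2.5(P − 35) + 212.
New equilibrium: consumers pay €59, suppliers receive €24, Q = 272. (Wedge: Pb − Ps = 35.)
ΔCS is the trapezoid between Q = 272 and Q = 297 of height €25: ½ · (297 + 272) · 25 = €7112.5.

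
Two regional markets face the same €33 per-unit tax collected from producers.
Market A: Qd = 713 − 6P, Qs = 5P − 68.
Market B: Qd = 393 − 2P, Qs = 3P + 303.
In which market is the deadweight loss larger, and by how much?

Market A: pre-tax P* = €71, Q* = 287; post-tax Q = 197; deadweight loss = €1485.
Market B: pre-tax P* = €18, Q* = 357; post-tax Q = 317.4; deadweight loss = €653.4.
Difference: €1485 vs €653.4 → market A is larger by €831.6.

Market A, by €831.6.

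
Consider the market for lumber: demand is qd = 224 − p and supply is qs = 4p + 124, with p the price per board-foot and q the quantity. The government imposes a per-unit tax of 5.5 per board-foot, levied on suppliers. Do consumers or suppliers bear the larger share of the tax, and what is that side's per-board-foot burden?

Consumers bear the larger share: 4.4 per board-foot.

Before the tax: set 224 − p = 4p + 124 → p* = 20, q* = 204.
With the tax collected from suppliers, supply shifts: qs = 4(p − 5.5) + 124.
Solving gives q = 199.6 with consumers paying 24.4 and suppliers receiving 18.9 (the 5.5 wedge).
Per-board-foot burden: consumers 4.4, suppliers 1.1.
Consumers take the larger share because demand is less price-elastic here (demand slope 1 vs supply slope 4).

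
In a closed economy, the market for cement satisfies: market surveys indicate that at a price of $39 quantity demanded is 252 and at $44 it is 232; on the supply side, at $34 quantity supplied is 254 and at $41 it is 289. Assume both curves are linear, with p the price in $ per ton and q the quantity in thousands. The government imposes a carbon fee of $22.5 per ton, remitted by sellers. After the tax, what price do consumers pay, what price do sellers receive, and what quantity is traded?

Consumers pay $48.5; sellers receive $26; quantity = 214.

Demand slope: (232 − 252)/(44 − 39) = -4, so qd = 408 − 4p.
Supply slope: (289 − 254)/(41 − 34) = 5, so qs = 5p + 84.
Before the tax: set 408 − 4p = 5p + 84 → p* = $36, q* = 264.
With the tax collected from sellers, supply shifts: qs = 5(p − 22.5) + 84.
New equilibrium: consumers pay $48.5, sellers receive $26, q = 214. (Wedge: pb − ps = 22.5.)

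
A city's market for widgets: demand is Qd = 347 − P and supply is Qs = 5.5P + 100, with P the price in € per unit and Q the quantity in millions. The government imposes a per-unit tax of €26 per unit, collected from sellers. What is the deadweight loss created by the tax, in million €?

Deadweight loss = €286 million.

Without the tax, 347 − P = 5.5P + 100 gives 6.5P = 247, so P* = €38 and Q* = 309.
With the tax collected from sellers, supply shifts: Qs = 5.5(P − 26) + 100.
Solving gives Q = 287 with buyers paying €60 and sellers receiving €34 (the €26 wedge).
Quantity falls by |ΔQ| = |309 − 287| = 22.
DWL = ½ · t · |ΔQ| = ½ · 26 · 22 = €286.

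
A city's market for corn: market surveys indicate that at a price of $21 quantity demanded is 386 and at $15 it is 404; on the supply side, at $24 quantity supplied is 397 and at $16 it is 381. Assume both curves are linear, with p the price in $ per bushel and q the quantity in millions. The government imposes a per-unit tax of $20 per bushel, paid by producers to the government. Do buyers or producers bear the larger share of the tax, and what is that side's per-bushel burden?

Demand slope: (404 − 386)/(15 − 21) = -3, so qd = 449 − 3p.
Supply slope: (381 − 397)/(16 − 24) = 2, so qs = 2p + 349.
Before the tax: set 449 − 3p = 2p + 349 → p* = $20, q* = 389.
With the tax collected from producers, supply shifts: qs = 2(p − 20) + 349.
New equilibrium: buyers pay $28, producers receive $8, q = 365. (Wedge: pb − ps = 20.)
Per-bushel burden: buyers $8, producers $12.
Producers take the larger share because supply is less price-elastic here (demand slope 3 vs supply slope 2).
The less price-elastic side of the market bears the larger share of a per-unit tax.

Producers bear the larger share: $12 per bushel.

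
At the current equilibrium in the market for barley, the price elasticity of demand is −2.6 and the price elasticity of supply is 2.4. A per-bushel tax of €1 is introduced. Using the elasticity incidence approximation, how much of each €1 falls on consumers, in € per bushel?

Consumers bear ≈ €0.48 per bushel.

Incidence ratio: consumers' share ≈ εs / (εs + |εd|) = 2.4 / (2.4 + 2.6) = 0.48.
So consumers bear ≈ 0.48 × €1 = €0.48; producers bear €0.52.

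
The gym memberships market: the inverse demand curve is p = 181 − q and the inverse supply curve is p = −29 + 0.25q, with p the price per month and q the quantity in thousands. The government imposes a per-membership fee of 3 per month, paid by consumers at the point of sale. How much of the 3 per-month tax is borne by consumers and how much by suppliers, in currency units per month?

Inverting to q(p) form: qd = 181 − p; qs = 4p + 116.
Without the tax, 181 − p = 4p + 116 gives 5p = 65, so p* = 13 and q* = 168.
With the tax collected from consumers, demand (in seller-price terms) shifts: qd = 181 − (p + 3).
Solving gives q = 165.6 with consumers paying 15.4 and suppliers receiving 12.4 (the 3 wedge).
Burden on consumers: 2.4; on suppliers: 0.6. (They sum to 3.)
The less price-elastic side of the market bears the larger share of a per-unit tax.

Consumers bear 2.4 per month; suppliers bear 0.6 per month.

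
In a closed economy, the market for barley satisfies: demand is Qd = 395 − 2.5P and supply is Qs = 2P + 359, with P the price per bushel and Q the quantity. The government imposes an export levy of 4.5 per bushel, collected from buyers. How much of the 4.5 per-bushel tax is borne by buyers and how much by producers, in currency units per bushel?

Without the tax, 395 − 2.5P = 2P + 359 gives 4.5P = 36, so P* = 8 and Q* = 375.
With the tax collected from buyers, demand (in seller-price terms) shifts: Qd = 395 − 2.5(P + 4.5).
Solving gives Q = 370 with buyers paying 10 and producers receiving 5.5 (the 4.5 wedge).
Burden on buyers: 2; on producers: 2.5. (They sum to 4.5.)

Buyers bear 2 per bushel; producers bear 2.5 per bushel.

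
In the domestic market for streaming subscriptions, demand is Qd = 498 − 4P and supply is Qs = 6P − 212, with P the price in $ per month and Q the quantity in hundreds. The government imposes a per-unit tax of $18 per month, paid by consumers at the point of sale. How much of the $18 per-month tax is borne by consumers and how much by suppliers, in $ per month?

Before the tax: set 498 − 4P = 6P − 212 → P* = $71, Q* = 214.
With the tax collected from consumers, demand (in seller-price terms) shifts: Qd = 498 − 4(P + 18).
New equilibrium: consumers pay $81.8, suppliers receive $63.8, Q = 170.8. (Wedge: Pb − Ps = 18.)
Burden on consumers: $10.8; on suppliers: $7.2. (They sum to $18.)
The less price-elastic side of the market bears the larger share of a per-unit tax.

Consumers bear $10.8 per month; suppliers bear $7.2 per month.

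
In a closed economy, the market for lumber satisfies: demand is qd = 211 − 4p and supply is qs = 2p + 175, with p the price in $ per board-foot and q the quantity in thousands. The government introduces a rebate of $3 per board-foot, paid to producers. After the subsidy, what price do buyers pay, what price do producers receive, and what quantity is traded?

Buyers pay $5; producers receive $8; quantity = 191.

Without the subsidy, 211 − 4p = 2p + 175 gives 6p = 36, so p* = $6 and q* = 187.
With a per-unit subsidy paid to producers, each receives p + 3 per unit sold, so supply becomes qs = 2(p + 3) + 175.
New equilibrium: buyers pay $5, producers receive $8, q = 191. (Wedge: pb − ps = −3.)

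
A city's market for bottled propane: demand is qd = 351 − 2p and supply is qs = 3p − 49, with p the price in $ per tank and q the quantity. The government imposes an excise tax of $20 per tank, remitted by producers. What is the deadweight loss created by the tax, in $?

Deadweight loss = $240.

Before the tax: set 351 − 2p = 3p − 49 → p* = $80, q* = 191.
With the tax collected from producers, supply shifts: qs = 3(p − 20) − 49.
New equilibrium: buyers pay $92, producers receive $72, q = 167. (Wedge: pb − ps = 20.)
Quantity falls by |ΔQ| = |191 − 167| = 24.
DWL = ½ · t · |ΔQ| = ½ · 20 · 24 = $240.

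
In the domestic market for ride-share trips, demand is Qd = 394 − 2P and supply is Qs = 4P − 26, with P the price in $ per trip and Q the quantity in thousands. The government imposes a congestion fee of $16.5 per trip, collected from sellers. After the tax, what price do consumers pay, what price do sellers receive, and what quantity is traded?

Consumers pay $81; sellers receive $64.5; quantity = 232.

Without the tax, 394 − 2P = 4P − 26 gives 6P = 420, so P* = $70 and Q* = 254.
With the tax collected from sellers, supply shifts: Qs = 4(P − 16.5) − 26.
New equilibrium: consumers pay $81, sellers receive $64.5, Q = 232. (Wedge: Pb − Ps = 16.5.)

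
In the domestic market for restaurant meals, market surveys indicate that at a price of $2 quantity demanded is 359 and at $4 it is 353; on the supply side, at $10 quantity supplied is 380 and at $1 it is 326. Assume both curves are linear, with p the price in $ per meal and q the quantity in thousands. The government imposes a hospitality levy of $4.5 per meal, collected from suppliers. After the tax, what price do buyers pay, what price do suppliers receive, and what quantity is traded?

Demand slope: (353 − 359)/(4 − 2) = -3, so qd = 365 − 3p.
Supply slope: (326 − 380)/(1 − 10) = 6, so qs = 6p + 320.
Before the tax: set 365 − 3p = 6p + 320 → p* = $5, q* = 350.
With the tax collected from suppliers, supply shifts: qs = 6(p − 4.5) + 320.
New equilibrium: buyers pay $8, suppliers receive $3.5, q = 341. (Wedge: pb − ps = 4.5.)

Buyers pay $8; suppliers receive $3.5; quantity = 341.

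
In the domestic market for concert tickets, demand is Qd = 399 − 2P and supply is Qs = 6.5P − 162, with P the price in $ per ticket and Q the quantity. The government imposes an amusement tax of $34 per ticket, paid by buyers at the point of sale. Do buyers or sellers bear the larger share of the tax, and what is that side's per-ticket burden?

Without the tax, 399 − 2P = 6.5P − 162 gives 8.5P = 561, so P* = $66 and Q* = 267.
With the tax collected from buyers, demand (in seller-price terms) shifts: Qd = 399 − 2(P + 34).
New equilibrium: buyers pay $92, sellers receive $58, Q = 215. (Wedge: Pb − Ps = 34.)
Per-ticket burden: buyers $26, sellers $8.
Buyers take the larger share because demand is less price-elastic here (demand slope 2 vs supply slope 6.5).

Buyers bear the larger share: $26 per ticket.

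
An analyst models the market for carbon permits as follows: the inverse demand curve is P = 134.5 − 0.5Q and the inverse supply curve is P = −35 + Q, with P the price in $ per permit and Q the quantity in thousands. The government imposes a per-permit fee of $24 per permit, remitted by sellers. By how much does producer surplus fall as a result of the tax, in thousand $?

Rewrite in direct form: Qd = 269 − 2P and Qs = P + 35.
Without the tax, 269 − 2P = P + 35 gives 3P = 234, so P* = $78 and Q* = 113.
With the tax collected from sellers, supply shifts: Qs = (P − 24) + 35.
New equilibrium: consumers pay $86, sellers receive $62, Q = 97. (Wedge: Pb − Ps = 24.)
ΔPS is the trapezoid between Q = 97 and Q = 113 of height $16: ½ · (113 + 97) · 16 = $1680.

Producer surplus falls by $1680 thousand.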